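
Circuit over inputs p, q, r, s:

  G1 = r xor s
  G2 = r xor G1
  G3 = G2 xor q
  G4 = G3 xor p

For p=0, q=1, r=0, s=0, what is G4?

G1 = 0 xor 0 = 0
G2 = 0 xor 0 = 0
G3 = 0 xor 1 = 1
G4 = 1 xor 0 = 1

1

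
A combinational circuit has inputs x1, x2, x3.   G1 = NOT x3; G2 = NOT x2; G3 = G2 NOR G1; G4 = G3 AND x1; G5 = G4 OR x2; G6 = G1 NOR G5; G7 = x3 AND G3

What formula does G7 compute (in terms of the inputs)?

x3 AND (NOT x2 NOR NOT x3)

G1 = NOT x3
G2 = NOT x2
G3 = G2 NOR G1 = NOT x2 NOR NOT x3
G7 = x3 AND G3 = x3 AND (NOT x2 NOR NOT x3)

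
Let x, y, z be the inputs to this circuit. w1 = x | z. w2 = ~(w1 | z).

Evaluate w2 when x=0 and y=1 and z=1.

0

w1 = 0 | 1 = 1
w2 = ~(1 | 1) = 0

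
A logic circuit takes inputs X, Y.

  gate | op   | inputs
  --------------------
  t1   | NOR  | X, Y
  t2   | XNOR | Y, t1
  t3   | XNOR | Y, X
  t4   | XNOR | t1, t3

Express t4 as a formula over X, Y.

(X NOR Y) XNOR (Y XNOR X)

t1 = X NOR Y
t3 = Y XNOR X
t4 = t1 XNOR t3 = (X NOR Y) XNOR (Y XNOR X)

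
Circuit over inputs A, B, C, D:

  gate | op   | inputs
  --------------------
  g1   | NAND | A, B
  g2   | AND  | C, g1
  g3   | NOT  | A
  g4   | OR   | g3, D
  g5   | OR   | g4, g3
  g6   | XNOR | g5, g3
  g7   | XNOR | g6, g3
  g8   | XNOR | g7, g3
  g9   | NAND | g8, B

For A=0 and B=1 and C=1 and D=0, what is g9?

g3 = NOT 0 = 1
g4 = 1 OR 0 = 1
g5 = 1 OR 1 = 1
g6 = 1 XNOR 1 = 1
g7 = 1 XNOR 1 = 1
g8 = 1 XNOR 1 = 1
g9 = 1 NAND 1 = 0

0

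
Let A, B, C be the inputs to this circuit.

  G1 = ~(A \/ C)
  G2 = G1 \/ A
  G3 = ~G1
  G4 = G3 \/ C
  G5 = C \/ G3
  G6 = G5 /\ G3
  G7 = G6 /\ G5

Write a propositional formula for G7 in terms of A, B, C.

G1 = ~(A \/ C)
G3 = ~G1 = ~(~(A \/ C))
G5 = C \/ G3 = C \/ ~(~(A \/ C))
G6 = G5 /\ G3 = (C \/ ~(~(A \/ C))) /\ ~(~(A \/ C))
G7 = G6 /\ G5 = ((C \/ ~(~(A \/ C))) /\ ~(~(A \/ C))) /\ (C \/ ~(~(A \/ C)))

((C \/ ~(~(A \/ C))) /\ ~(~(A \/ C))) /\ (C \/ ~(~(A \/ C)))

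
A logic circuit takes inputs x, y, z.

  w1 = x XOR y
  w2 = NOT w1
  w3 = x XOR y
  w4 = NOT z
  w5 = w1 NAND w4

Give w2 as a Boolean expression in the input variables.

w1 = x XOR y
w2 = NOT w1 = NOT (x XOR y)

NOT (x XOR y)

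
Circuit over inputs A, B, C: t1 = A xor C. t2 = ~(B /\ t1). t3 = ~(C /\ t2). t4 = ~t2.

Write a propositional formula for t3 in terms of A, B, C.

~(C /\ (~(B /\ (A xor C))))

t1 = A xor C
t2 = ~(B /\ t1) = ~(B /\ (A xor C))
t3 = ~(C /\ t2) = ~(C /\ (~(B /\ (A xor C))))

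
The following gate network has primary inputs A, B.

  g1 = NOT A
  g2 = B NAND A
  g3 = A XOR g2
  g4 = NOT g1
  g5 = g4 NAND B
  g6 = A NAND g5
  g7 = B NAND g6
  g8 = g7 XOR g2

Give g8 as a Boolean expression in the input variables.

(B NAND (A NAND (NOT NOT A NAND B))) XOR (B NAND A)

g1 = NOT A
g2 = B NAND A
g4 = NOT g1 = NOT NOT A
g5 = g4 NAND B = NOT NOT A NAND B
g6 = A NAND g5 = A NAND (NOT NOT A NAND B)
g7 = B NAND g6 = B NAND (A NAND (NOT NOT A NAND B))
g8 = g7 XOR g2 = (B NAND (A NAND (NOT NOT A NAND B))) XOR (B NAND A)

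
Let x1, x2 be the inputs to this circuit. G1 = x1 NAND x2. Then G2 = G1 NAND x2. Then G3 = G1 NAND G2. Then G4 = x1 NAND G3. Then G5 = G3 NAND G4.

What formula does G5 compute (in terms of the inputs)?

G1 = x1 NAND x2
G2 = G1 NAND x2 = (x1 NAND x2) NAND x2
G3 = G1 NAND G2 = (x1 NAND x2) NAND ((x1 NAND x2) NAND x2)
G4 = x1 NAND G3 = x1 NAND ((x1 NAND x2) NAND ((x1 NAND x2) NAND x2))
G5 = G3 NAND G4 = ((x1 NAND x2) NAND ((x1 NAND x2) NAND x2)) NAND (x1 NAND ((x1 NAND x2) NAND ((x1 NAND x2) NAND x2)))

((x1 NAND x2) NAND ((x1 NAND x2) NAND x2)) NAND (x1 NAND ((x1 NAND x2) NAND ((x1 NAND x2) NAND x2)))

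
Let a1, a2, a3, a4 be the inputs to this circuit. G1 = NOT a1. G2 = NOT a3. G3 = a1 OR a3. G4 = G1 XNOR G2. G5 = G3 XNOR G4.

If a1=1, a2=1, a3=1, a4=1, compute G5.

G1 = NOT 1 = 0
G2 = NOT 1 = 0
G3 = 1 OR 1 = 1
G4 = 0 XNOR 0 = 1
G5 = 1 XNOR 1 = 1

1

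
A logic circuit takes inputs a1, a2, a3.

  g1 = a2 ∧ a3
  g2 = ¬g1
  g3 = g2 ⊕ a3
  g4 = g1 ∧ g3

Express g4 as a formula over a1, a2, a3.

g1 = a2 ∧ a3
g2 = ¬g1 = ¬(a2 ∧ a3)
g3 = g2 ⊕ a3 = ¬(a2 ∧ a3) ⊕ a3
g4 = g1 ∧ g3 = (a2 ∧ a3) ∧ (¬(a2 ∧ a3) ⊕ a3)

(a2 ∧ a3) ∧ (¬(a2 ∧ a3) ⊕ a3)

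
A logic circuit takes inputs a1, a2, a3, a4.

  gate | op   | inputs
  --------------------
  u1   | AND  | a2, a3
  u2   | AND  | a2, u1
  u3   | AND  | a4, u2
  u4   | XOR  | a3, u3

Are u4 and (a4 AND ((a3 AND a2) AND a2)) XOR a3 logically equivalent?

Yes

u1 = a2 AND a3
u2 = a2 AND u1 = a2 AND (a2 AND a3)
u3 = a4 AND u2 = a4 AND (a2 AND (a2 AND a3))
u4 = a3 XOR u3 = a3 XOR (a4 AND (a2 AND (a2 AND a3)))
At a1=0, a2=0, a3=0, a4=0: circuit gives 0, formula gives 0.
At a1=0, a2=0, a3=1, a4=0: circuit gives 1, formula gives 1.
Agrees on all 16 inputs.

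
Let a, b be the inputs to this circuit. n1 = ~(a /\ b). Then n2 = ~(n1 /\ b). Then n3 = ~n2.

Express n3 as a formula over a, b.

n1 = ~(a /\ b)
n2 = ~(n1 /\ b) = ~((~(a /\ b)) /\ b)
n3 = ~n2 = ~(~((~(a /\ b)) /\ b))

~(~((~(a /\ b)) /\ b))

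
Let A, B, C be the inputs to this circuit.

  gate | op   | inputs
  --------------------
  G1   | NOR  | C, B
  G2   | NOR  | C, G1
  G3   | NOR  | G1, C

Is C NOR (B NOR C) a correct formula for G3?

Yes

G1 = C NOR B
G3 = G1 NOR C = (C NOR B) NOR C
At A=0, B=0, C=0: circuit gives 0, formula gives 0.
At A=0, B=1, C=0: circuit gives 1, formula gives 1.
Agrees on all 8 inputs.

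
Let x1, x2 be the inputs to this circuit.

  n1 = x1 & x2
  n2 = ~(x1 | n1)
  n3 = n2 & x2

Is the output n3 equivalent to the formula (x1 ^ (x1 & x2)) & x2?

No

n1 = x1 & x2
n2 = ~(x1 | n1) = ~(x1 | (x1 & x2))
n3 = n2 & x2 = (~(x1 | (x1 & x2))) & x2
At x1=0, x2=1: circuit gives 1, formula gives 0.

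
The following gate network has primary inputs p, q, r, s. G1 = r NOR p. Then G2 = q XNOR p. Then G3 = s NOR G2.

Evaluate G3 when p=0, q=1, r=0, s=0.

1

G2 = 1 XNOR 0 = 0
G3 = 0 NOR 0 = 1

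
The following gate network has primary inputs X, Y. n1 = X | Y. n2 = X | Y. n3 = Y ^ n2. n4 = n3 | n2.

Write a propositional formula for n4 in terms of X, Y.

(Y ^ (X | Y)) | (X | Y)

n2 = X | Y
n3 = Y ^ n2 = Y ^ (X | Y)
n4 = n3 | n2 = (Y ^ (X | Y)) | (X | Y)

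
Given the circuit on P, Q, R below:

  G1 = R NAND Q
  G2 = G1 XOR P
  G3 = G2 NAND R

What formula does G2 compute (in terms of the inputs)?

(R NAND Q) XOR P

G1 = R NAND Q
G2 = G1 XOR P = (R NAND Q) XOR P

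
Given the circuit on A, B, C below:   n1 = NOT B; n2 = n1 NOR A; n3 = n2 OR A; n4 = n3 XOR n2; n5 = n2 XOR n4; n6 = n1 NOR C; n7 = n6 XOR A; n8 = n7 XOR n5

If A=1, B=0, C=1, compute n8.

0

n1 = NOT 0 = 1
n2 = 1 NOR 1 = 0
n3 = 0 OR 1 = 1
n4 = 1 XOR 0 = 1
n5 = 0 XOR 1 = 1
n6 = 1 NOR 1 = 0
n7 = 0 XOR 1 = 1
n8 = 1 XOR 1 = 0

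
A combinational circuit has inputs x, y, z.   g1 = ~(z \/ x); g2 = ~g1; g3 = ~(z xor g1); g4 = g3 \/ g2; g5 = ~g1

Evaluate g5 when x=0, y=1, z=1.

g1 = ~(1 \/ 0) = 0
g5 = ~0 = 1

1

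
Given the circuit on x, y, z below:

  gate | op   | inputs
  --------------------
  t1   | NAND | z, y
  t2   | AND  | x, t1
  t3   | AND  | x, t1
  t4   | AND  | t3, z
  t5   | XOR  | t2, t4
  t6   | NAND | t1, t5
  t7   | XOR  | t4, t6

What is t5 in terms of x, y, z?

(x AND (z NAND y)) XOR ((x AND (z NAND y)) AND z)

t1 = z NAND y
t2 = x AND t1 = x AND (z NAND y)
t3 = x AND t1 = x AND (z NAND y)
t4 = t3 AND z = (x AND (z NAND y)) AND z
t5 = t2 XOR t4 = (x AND (z NAND y)) XOR ((x AND (z NAND y)) AND z)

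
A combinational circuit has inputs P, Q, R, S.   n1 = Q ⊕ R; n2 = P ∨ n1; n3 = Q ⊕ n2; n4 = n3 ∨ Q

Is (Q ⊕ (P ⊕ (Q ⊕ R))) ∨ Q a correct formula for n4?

n1 = Q ⊕ R
n2 = P ∨ n1 = P ∨ (Q ⊕ R)
n3 = Q ⊕ n2 = Q ⊕ (P ∨ (Q ⊕ R))
n4 = n3 ∨ Q = (Q ⊕ (P ∨ (Q ⊕ R))) ∨ Q
At P=1, Q=0, R=1, S=0: circuit gives 1, formula gives 0.

No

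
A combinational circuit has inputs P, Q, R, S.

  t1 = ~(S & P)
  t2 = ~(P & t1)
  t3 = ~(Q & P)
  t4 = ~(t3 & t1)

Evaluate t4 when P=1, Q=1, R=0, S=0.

t1 = ~(0 & 1) = 1
t3 = ~(1 & 1) = 0
t4 = ~(0 & 1) = 1

1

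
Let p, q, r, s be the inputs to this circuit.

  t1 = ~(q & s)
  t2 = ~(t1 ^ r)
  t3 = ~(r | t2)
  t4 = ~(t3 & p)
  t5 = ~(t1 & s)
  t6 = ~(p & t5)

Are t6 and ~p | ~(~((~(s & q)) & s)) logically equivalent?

Yes

t1 = ~(q & s)
t5 = ~(t1 & s) = ~((~(q & s)) & s)
t6 = ~(p & t5) = ~(p & (~((~(q & s)) & s)))
At p=1, q=0, r=0, s=0: circuit gives 0, formula gives 0.
At p=0, q=0, r=0, s=0: circuit gives 1, formula gives 1.
Agrees on all 16 inputs.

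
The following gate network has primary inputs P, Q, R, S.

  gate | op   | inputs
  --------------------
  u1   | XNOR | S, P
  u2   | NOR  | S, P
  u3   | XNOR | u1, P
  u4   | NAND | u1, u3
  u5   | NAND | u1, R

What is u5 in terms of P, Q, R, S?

u1 = S XNOR P
u5 = u1 NAND R = (S XNOR P) NAND R

(S XNOR P) NAND R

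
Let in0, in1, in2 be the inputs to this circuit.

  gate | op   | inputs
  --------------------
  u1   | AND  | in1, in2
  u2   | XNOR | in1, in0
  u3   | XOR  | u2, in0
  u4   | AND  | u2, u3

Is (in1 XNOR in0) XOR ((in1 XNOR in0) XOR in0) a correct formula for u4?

u2 = in1 XNOR in0
u3 = u2 XOR in0 = (in1 XNOR in0) XOR in0
u4 = u2 AND u3 = (in1 XNOR in0) AND ((in1 XNOR in0) XOR in0)
At in0=0, in1=0, in2=0: circuit gives 1, formula gives 0.

No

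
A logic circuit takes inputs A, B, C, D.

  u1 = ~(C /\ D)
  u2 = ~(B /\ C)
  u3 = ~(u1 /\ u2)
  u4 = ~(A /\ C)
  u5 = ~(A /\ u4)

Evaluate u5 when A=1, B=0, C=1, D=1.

u4 = ~(1 /\ 1) = 0
u5 = ~(1 /\ 0) = 1

1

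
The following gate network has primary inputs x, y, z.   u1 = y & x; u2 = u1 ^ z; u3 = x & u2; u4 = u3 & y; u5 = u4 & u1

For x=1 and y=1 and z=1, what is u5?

0

u1 = 1 & 1 = 1
u2 = 1 ^ 1 = 0
u3 = 1 & 0 = 0
u4 = 0 & 1 = 0
u5 = 0 & 1 = 0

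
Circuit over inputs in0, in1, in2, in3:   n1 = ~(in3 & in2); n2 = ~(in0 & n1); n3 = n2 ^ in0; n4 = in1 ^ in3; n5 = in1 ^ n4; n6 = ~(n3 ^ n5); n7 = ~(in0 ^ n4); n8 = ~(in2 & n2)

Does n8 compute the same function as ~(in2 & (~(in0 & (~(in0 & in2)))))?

No

n1 = ~(in3 & in2)
n2 = ~(in0 & n1) = ~(in0 & (~(in3 & in2)))
n8 = ~(in2 & n2) = ~(in2 & (~(in0 & (~(in3 & in2)))))
At in0=1, in1=0, in2=1, in3=0: circuit gives 1, formula gives 0.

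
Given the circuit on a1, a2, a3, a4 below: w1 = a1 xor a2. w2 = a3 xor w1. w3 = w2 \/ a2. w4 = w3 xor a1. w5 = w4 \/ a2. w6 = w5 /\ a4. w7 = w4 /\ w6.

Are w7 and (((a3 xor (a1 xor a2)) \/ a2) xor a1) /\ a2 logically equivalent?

No

w1 = a1 xor a2
w2 = a3 xor w1 = a3 xor (a1 xor a2)
w3 = w2 \/ a2 = (a3 xor (a1 xor a2)) \/ a2
w4 = w3 xor a1 = ((a3 xor (a1 xor a2)) \/ a2) xor a1
w5 = w4 \/ a2 = (((a3 xor (a1 xor a2)) \/ a2) xor a1) \/ a2
w6 = w5 /\ a4 = ((((a3 xor (a1 xor a2)) \/ a2) xor a1) \/ a2) /\ a4
w7 = w4 /\ w6 = (((a3 xor (a1 xor a2)) \/ a2) xor a1) /\ (((((a3 xor (a1 xor a2)) \/ a2) xor a1) \/ a2) /\ a4)
At a1=0, a2=0, a3=1, a4=1: circuit gives 1, formula gives 0.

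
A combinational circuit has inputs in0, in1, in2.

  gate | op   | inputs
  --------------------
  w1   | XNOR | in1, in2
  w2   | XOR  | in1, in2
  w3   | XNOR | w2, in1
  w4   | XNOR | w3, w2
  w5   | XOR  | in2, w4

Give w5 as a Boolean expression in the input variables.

w2 = in1 XOR in2
w3 = w2 XNOR in1 = (in1 XOR in2) XNOR in1
w4 = w3 XNOR w2 = ((in1 XOR in2) XNOR in1) XNOR (in1 XOR in2)
w5 = in2 XOR w4 = in2 XOR (((in1 XOR in2) XNOR in1) XNOR (in1 XOR in2))

in2 XOR (((in1 XOR in2) XNOR in1) XNOR (in1 XOR in2))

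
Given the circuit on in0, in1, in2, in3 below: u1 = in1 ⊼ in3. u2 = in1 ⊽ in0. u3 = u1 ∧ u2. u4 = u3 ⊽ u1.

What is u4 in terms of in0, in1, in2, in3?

u1 = in1 ⊼ in3
u2 = in1 ⊽ in0
u3 = u1 ∧ u2 = (in1 ⊼ in3) ∧ (in1 ⊽ in0)
u4 = u3 ⊽ u1 = ((in1 ⊼ in3) ∧ (in1 ⊽ in0)) ⊽ (in1 ⊼ in3)

((in1 ⊼ in3) ∧ (in1 ⊽ in0)) ⊽ (in1 ⊼ in3)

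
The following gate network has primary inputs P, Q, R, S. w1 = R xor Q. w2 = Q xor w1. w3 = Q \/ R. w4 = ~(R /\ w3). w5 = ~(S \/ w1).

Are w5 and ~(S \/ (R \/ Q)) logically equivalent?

No

w1 = R xor Q
w5 = ~(S \/ w1) = ~(S \/ (R xor Q))
At P=0, Q=1, R=1, S=0: circuit gives 1, formula gives 0.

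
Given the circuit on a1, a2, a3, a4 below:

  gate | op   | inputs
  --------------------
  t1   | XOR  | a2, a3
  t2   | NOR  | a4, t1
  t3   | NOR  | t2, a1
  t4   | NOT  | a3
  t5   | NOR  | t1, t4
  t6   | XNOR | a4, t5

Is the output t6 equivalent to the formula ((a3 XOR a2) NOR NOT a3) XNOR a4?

t1 = a2 XOR a3
t4 = NOT a3
t5 = t1 NOR t4 = (a2 XOR a3) NOR NOT a3
t6 = a4 XNOR t5 = a4 XNOR ((a2 XOR a3) NOR NOT a3)
At a1=0, a2=0, a3=0, a4=1: circuit gives 0, formula gives 0.
At a1=0, a2=0, a3=0, a4=0: circuit gives 1, formula gives 1.
Agrees on all 16 inputs.

Yes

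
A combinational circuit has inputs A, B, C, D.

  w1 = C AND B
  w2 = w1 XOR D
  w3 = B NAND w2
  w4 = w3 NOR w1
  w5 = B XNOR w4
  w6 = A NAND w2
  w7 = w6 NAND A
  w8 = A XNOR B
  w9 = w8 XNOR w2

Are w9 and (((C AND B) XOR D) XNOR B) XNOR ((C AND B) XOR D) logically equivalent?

No

w1 = C AND B
w2 = w1 XOR D = (C AND B) XOR D
w8 = A XNOR B
w9 = w8 XNOR w2 = (A XNOR B) XNOR ((C AND B) XOR D)
At A=0, B=0, C=0, D=1: circuit gives 1, formula gives 0.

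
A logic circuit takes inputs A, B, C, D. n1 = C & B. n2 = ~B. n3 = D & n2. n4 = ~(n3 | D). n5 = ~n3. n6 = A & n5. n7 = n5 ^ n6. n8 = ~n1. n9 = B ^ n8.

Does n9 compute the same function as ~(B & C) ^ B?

n1 = C & B
n8 = ~n1 = ~(C & B)
n9 = B ^ n8 = B ^ ~(C & B)
At A=0, B=1, C=0, D=0: circuit gives 0, formula gives 0.
At A=0, B=0, C=0, D=0: circuit gives 1, formula gives 1.
Agrees on all 16 inputs.

Yes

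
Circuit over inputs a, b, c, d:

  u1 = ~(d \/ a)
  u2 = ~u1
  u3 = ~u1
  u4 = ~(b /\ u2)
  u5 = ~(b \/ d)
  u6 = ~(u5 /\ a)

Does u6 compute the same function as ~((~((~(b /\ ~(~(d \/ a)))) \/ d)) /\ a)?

u5 = ~(b \/ d)
u6 = ~(u5 /\ a) = ~((~(b \/ d)) /\ a)
At a=1, b=0, c=0, d=0: circuit gives 0, formula gives 1.

No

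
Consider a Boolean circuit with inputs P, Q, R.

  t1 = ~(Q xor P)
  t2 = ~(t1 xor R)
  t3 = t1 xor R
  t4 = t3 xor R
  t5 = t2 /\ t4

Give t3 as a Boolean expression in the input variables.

t1 = ~(Q xor P)
t3 = t1 xor R = (~(Q xor P)) xor R

(~(Q xor P)) xor R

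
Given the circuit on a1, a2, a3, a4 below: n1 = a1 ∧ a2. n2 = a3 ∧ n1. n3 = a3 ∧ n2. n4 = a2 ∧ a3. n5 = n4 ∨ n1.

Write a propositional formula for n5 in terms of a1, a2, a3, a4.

n1 = a1 ∧ a2
n4 = a2 ∧ a3
n5 = n4 ∨ n1 = (a2 ∧ a3) ∨ (a1 ∧ a2)

(a2 ∧ a3) ∨ (a1 ∧ a2)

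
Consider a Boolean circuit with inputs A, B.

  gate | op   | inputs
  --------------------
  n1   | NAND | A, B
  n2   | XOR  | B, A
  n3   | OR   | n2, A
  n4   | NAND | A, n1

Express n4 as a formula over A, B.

A NAND (A NAND B)

n1 = A NAND B
n4 = A NAND n1 = A NAND (A NAND B)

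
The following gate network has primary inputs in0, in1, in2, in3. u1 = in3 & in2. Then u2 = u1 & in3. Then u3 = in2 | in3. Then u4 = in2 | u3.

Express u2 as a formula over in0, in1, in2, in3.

(in3 & in2) & in3

u1 = in3 & in2
u2 = u1 & in3 = (in3 & in2) & in3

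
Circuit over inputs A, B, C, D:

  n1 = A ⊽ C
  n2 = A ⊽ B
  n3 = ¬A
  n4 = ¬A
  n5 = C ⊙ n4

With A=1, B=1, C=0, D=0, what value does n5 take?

1

n4 = ¬1 = 0
n5 = 0 ⊙ 0 = 1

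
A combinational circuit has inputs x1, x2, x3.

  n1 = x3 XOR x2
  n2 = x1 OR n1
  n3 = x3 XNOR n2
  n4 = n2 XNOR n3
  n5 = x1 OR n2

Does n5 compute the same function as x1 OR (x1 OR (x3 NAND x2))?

n1 = x3 XOR x2
n2 = x1 OR n1 = x1 OR (x3 XOR x2)
n5 = x1 OR n2 = x1 OR (x1 OR (x3 XOR x2))
At x1=0, x2=0, x3=0: circuit gives 0, formula gives 1.

No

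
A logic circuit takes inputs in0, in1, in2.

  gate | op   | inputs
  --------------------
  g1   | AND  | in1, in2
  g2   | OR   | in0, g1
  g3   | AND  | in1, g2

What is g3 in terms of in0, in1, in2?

g1 = in1 AND in2
g2 = in0 OR g1 = in0 OR (in1 AND in2)
g3 = in1 AND g2 = in1 AND (in0 OR (in1 AND in2))

in1 AND (in0 OR (in1 AND in2))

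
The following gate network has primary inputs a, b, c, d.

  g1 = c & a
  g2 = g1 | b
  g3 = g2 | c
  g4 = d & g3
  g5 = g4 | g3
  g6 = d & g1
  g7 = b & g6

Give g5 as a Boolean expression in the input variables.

(d & (((c & a) | b) | c)) | (((c & a) | b) | c)

g1 = c & a
g2 = g1 | b = (c & a) | b
g3 = g2 | c = ((c & a) | b) | c
g4 = d & g3 = d & (((c & a) | b) | c)
g5 = g4 | g3 = (d & (((c & a) | b) | c)) | (((c & a) | b) | c)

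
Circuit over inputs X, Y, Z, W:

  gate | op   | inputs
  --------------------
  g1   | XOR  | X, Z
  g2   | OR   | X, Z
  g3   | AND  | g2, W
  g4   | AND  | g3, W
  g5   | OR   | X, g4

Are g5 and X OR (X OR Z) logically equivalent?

No

g2 = X OR Z
g3 = g2 AND W = (X OR Z) AND W
g4 = g3 AND W = ((X OR Z) AND W) AND W
g5 = X OR g4 = X OR (((X OR Z) AND W) AND W)
At X=0, Y=0, Z=1, W=0: circuit gives 0, formula gives 1.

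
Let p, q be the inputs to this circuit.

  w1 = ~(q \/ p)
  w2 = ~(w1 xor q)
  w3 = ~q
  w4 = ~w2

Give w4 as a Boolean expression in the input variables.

~(~((~(q \/ p)) xor q))

w1 = ~(q \/ p)
w2 = ~(w1 xor q) = ~((~(q \/ p)) xor q)
w4 = ~w2 = ~(~((~(q \/ p)) xor q))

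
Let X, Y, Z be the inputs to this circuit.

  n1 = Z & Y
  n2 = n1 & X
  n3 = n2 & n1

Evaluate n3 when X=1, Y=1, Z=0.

n1 = 0 & 1 = 0
n2 = 0 & 1 = 0
n3 = 0 & 0 = 0

0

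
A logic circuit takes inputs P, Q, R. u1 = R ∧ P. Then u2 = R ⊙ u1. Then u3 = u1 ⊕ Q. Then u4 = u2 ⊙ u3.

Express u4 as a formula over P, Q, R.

u1 = R ∧ P
u2 = R ⊙ u1 = R ⊙ (R ∧ P)
u3 = u1 ⊕ Q = (R ∧ P) ⊕ Q
u4 = u2 ⊙ u3 = (R ⊙ (R ∧ P)) ⊙ ((R ∧ P) ⊕ Q)

(R ⊙ (R ∧ P)) ⊙ ((R ∧ P) ⊕ Q)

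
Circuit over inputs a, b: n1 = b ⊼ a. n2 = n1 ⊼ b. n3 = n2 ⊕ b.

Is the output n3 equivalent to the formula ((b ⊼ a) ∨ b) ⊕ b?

n1 = b ⊼ a
n2 = n1 ⊼ b = (b ⊼ a) ⊼ b
n3 = n2 ⊕ b = ((b ⊼ a) ⊼ b) ⊕ b
At a=0, b=1: circuit gives 1, formula gives 0.

No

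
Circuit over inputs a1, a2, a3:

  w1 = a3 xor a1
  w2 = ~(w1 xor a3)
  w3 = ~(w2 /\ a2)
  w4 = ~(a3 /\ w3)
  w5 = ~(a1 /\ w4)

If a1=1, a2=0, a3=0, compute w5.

0

w1 = 0 xor 1 = 1
w2 = ~(1 xor 0) = 0
w3 = ~(0 /\ 0) = 1
w4 = ~(0 /\ 1) = 1
w5 = ~(1 /\ 1) = 0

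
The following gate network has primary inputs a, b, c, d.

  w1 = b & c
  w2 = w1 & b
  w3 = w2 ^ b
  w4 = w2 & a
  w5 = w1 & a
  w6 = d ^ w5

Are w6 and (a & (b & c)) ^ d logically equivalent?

Yes

w1 = b & c
w5 = w1 & a = (b & c) & a
w6 = d ^ w5 = d ^ ((b & c) & a)
At a=0, b=0, c=0, d=0: circuit gives 0, formula gives 0.
At a=0, b=0, c=0, d=1: circuit gives 1, formula gives 1.
Agrees on all 16 inputs.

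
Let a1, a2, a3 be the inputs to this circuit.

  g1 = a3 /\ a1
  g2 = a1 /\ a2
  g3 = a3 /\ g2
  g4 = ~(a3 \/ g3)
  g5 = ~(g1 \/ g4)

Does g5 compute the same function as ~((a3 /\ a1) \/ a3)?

g1 = a3 /\ a1
g2 = a1 /\ a2
g3 = a3 /\ g2 = a3 /\ (a1 /\ a2)
g4 = ~(a3 \/ g3) = ~(a3 \/ (a3 /\ (a1 /\ a2)))
g5 = ~(g1 \/ g4) = ~((a3 /\ a1) \/ (~(a3 \/ (a3 /\ (a1 /\ a2)))))
At a1=0, a2=0, a3=0: circuit gives 0, formula gives 1.

No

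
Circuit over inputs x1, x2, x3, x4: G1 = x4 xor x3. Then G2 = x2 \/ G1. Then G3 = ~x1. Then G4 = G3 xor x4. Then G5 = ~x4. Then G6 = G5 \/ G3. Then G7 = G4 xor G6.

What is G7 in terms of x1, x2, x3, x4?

G3 = ~x1
G4 = G3 xor x4 = ~x1 xor x4
G5 = ~x4
G6 = G5 \/ G3 = ~x4 \/ ~x1
G7 = G4 xor G6 = (~x1 xor x4) xor (~x4 \/ ~x1)

(~x1 xor x4) xor (~x4 \/ ~x1)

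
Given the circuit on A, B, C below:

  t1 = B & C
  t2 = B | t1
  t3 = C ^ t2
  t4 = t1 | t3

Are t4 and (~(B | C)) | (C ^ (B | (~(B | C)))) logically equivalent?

No

t1 = B & C
t2 = B | t1 = B | (B & C)
t3 = C ^ t2 = C ^ (B | (B & C))
t4 = t1 | t3 = (B & C) | (C ^ (B | (B & C)))
At A=0, B=0, C=0: circuit gives 0, formula gives 1.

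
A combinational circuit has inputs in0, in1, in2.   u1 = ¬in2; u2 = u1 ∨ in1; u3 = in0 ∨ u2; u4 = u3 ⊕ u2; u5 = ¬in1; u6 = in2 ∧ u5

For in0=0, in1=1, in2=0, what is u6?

u5 = ¬1 = 0
u6 = 0 ∧ 0 = 0

0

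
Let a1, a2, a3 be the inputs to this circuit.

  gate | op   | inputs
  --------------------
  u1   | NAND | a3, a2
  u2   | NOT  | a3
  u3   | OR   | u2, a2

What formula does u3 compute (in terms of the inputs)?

u2 = NOT a3
u3 = u2 OR a2 = NOT a3 OR a2

NOT a3 OR a2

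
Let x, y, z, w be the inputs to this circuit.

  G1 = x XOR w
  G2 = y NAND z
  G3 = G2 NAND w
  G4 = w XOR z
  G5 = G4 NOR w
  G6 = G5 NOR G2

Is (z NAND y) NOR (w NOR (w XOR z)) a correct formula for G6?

G2 = y NAND z
G4 = w XOR z
G5 = G4 NOR w = (w XOR z) NOR w
G6 = G5 NOR G2 = ((w XOR z) NOR w) NOR (y NAND z)
At x=0, y=0, z=0, w=0: circuit gives 0, formula gives 0.
At x=0, y=1, z=1, w=0: circuit gives 1, formula gives 1.
Agrees on all 16 inputs.

Yes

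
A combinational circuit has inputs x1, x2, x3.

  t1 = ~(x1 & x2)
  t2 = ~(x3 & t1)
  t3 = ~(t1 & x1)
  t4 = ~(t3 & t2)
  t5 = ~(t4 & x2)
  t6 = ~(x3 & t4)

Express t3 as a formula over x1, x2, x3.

t1 = ~(x1 & x2)
t3 = ~(t1 & x1) = ~((~(x1 & x2)) & x1)

~((~(x1 & x2)) & x1)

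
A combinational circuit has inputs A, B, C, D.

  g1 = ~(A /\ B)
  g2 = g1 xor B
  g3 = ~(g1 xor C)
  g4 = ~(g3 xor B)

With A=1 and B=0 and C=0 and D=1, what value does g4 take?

1

g1 = ~(1 /\ 0) = 1
g3 = ~(1 xor 0) = 0
g4 = ~(0 xor 0) = 1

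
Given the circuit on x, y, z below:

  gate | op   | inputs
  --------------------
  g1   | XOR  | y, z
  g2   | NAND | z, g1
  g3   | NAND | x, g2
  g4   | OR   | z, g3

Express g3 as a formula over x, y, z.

x NAND (z NAND (y XOR z))

g1 = y XOR z
g2 = z NAND g1 = z NAND (y XOR z)
g3 = x NAND g2 = x NAND (z NAND (y XOR z))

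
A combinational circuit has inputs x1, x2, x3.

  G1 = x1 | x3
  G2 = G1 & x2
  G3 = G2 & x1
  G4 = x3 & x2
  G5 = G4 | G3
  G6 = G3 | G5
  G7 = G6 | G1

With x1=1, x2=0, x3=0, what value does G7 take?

1

G1 = 1 | 0 = 1
G2 = 1 & 0 = 0
G3 = 0 & 1 = 0
G4 = 0 & 0 = 0
G5 = 0 | 0 = 0
G6 = 0 | 0 = 0
G7 = 0 | 1 = 1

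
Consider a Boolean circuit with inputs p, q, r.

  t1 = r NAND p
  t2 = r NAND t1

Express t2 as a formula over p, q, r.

t1 = r NAND p
t2 = r NAND t1 = r NAND (r NAND p)

r NAND (r NAND p)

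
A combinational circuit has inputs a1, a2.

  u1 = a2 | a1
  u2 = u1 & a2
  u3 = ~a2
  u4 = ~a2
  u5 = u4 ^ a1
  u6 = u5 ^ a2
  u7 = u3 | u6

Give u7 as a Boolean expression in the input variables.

u3 = ~a2
u4 = ~a2
u5 = u4 ^ a1 = ~a2 ^ a1
u6 = u5 ^ a2 = (~a2 ^ a1) ^ a2
u7 = u3 | u6 = ~a2 | ((~a2 ^ a1) ^ a2)

~a2 | ((~a2 ^ a1) ^ a2)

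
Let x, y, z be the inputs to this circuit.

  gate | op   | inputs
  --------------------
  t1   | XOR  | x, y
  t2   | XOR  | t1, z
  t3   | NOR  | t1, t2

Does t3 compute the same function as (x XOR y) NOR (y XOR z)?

t1 = x XOR y
t2 = t1 XOR z = (x XOR y) XOR z
t3 = t1 NOR t2 = (x XOR y) NOR ((x XOR y) XOR z)
At x=1, y=1, z=0: circuit gives 1, formula gives 0.

No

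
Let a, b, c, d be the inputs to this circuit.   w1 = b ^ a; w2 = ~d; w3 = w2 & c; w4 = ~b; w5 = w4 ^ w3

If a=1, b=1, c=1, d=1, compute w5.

w2 = ~1 = 0
w3 = 0 & 1 = 0
w4 = ~1 = 0
w5 = 0 ^ 0 = 0

0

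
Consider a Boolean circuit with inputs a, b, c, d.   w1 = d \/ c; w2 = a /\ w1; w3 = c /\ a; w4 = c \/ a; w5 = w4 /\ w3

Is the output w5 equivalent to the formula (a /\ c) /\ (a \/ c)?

Yes

w3 = c /\ a
w4 = c \/ a
w5 = w4 /\ w3 = (c \/ a) /\ (c /\ a)
At a=0, b=0, c=0, d=0: circuit gives 0, formula gives 0.
At a=1, b=0, c=1, d=0: circuit gives 1, formula gives 1.
Agrees on all 16 inputs.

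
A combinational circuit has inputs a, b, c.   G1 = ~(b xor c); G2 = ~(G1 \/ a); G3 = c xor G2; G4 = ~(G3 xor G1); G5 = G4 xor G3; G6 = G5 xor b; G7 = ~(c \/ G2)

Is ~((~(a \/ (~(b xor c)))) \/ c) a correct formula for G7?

Yes

G1 = ~(b xor c)
G2 = ~(G1 \/ a) = ~((~(b xor c)) \/ a)
G7 = ~(c \/ G2) = ~(c \/ (~((~(b xor c)) \/ a)))
At a=0, b=0, c=1: circuit gives 0, formula gives 0.
At a=0, b=0, c=0: circuit gives 1, formula gives 1.
Agrees on all 8 inputs.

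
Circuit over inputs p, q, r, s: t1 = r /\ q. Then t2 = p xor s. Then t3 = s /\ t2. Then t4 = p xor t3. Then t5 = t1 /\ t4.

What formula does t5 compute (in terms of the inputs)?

t1 = r /\ q
t2 = p xor s
t3 = s /\ t2 = s /\ (p xor s)
t4 = p xor t3 = p xor (s /\ (p xor s))
t5 = t1 /\ t4 = (r /\ q) /\ (p xor (s /\ (p xor s)))

(r /\ q) /\ (p xor (s /\ (p xor s)))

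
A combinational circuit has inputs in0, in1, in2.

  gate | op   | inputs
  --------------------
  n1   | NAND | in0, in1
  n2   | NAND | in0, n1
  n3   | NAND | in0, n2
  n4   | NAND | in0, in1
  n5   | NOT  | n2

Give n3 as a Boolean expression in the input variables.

n1 = in0 NAND in1
n2 = in0 NAND n1 = in0 NAND (in0 NAND in1)
n3 = in0 NAND n2 = in0 NAND (in0 NAND (in0 NAND in1))

in0 NAND (in0 NAND (in0 NAND in1))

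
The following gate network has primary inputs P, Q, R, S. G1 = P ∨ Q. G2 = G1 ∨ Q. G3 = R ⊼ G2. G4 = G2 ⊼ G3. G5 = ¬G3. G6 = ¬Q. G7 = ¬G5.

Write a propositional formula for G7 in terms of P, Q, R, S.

¬¬(R ⊼ ((P ∨ Q) ∨ Q))

G1 = P ∨ Q
G2 = G1 ∨ Q = (P ∨ Q) ∨ Q
G3 = R ⊼ G2 = R ⊼ ((P ∨ Q) ∨ Q)
G5 = ¬G3 = ¬(R ⊼ ((P ∨ Q) ∨ Q))
G7 = ¬G5 = ¬¬(R ⊼ ((P ∨ Q) ∨ Q))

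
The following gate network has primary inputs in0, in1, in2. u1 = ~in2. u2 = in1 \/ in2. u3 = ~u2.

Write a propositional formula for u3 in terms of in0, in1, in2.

~(in1 \/ in2)

u2 = in1 \/ in2
u3 = ~u2 = ~(in1 \/ in2)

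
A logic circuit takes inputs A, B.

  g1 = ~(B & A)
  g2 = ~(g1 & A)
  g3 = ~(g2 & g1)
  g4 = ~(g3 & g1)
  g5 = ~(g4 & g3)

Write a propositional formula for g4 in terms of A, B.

g1 = ~(B & A)
g2 = ~(g1 & A) = ~((~(B & A)) & A)
g3 = ~(g2 & g1) = ~((~((~(B & A)) & A)) & (~(B & A)))
g4 = ~(g3 & g1) = ~((~((~((~(B & A)) & A)) & (~(B & A)))) & (~(B & A)))

~((~((~((~(B & A)) & A)) & (~(B & A)))) & (~(B & A)))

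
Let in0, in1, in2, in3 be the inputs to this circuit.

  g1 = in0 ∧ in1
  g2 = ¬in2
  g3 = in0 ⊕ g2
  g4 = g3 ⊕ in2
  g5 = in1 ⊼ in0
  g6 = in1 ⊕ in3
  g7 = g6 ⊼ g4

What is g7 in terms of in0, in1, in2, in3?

g2 = ¬in2
g3 = in0 ⊕ g2 = in0 ⊕ ¬in2
g4 = g3 ⊕ in2 = (in0 ⊕ ¬in2) ⊕ in2
g6 = in1 ⊕ in3
g7 = g6 ⊼ g4 = (in1 ⊕ in3) ⊼ ((in0 ⊕ ¬in2) ⊕ in2)

(in1 ⊕ in3) ⊼ ((in0 ⊕ ¬in2) ⊕ in2)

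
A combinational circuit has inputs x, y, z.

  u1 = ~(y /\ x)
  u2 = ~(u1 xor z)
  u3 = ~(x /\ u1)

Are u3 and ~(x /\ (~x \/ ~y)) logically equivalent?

Yes

u1 = ~(y /\ x)
u3 = ~(x /\ u1) = ~(x /\ (~(y /\ x)))
At x=1, y=0, z=0: circuit gives 0, formula gives 0.
At x=0, y=0, z=0: circuit gives 1, formula gives 1.
Agrees on all 8 inputs.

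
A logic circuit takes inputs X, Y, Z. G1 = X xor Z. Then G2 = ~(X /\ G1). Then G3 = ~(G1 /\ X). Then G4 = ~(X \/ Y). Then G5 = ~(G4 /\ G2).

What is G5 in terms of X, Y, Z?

~((~(X \/ Y)) /\ (~(X /\ (X xor Z))))

G1 = X xor Z
G2 = ~(X /\ G1) = ~(X /\ (X xor Z))
G4 = ~(X \/ Y)
G5 = ~(G4 /\ G2) = ~((~(X \/ Y)) /\ (~(X /\ (X xor Z))))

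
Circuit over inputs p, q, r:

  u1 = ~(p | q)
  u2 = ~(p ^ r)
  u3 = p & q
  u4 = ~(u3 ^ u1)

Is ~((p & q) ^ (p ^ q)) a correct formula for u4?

u1 = ~(p | q)
u3 = p & q
u4 = ~(u3 ^ u1) = ~((p & q) ^ (~(p | q)))
At p=0, q=0, r=0: circuit gives 0, formula gives 1.

No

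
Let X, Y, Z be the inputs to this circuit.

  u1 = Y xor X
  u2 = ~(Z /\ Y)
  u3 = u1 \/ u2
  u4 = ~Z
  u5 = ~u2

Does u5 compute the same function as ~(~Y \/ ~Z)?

u2 = ~(Z /\ Y)
u5 = ~u2 = ~(~(Z /\ Y))
At X=0, Y=0, Z=0: circuit gives 0, formula gives 0.
At X=0, Y=1, Z=1: circuit gives 1, formula gives 1.
Agrees on all 8 inputs.

Yes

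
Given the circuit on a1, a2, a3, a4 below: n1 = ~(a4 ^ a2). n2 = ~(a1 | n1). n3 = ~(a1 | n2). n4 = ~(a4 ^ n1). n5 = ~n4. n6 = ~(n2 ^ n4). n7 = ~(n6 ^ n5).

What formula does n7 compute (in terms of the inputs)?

~((~((~(a1 | (~(a4 ^ a2)))) ^ (~(a4 ^ (~(a4 ^ a2)))))) ^ ~(~(a4 ^ (~(a4 ^ a2)))))

n1 = ~(a4 ^ a2)
n2 = ~(a1 | n1) = ~(a1 | (~(a4 ^ a2)))
n4 = ~(a4 ^ n1) = ~(a4 ^ (~(a4 ^ a2)))
n5 = ~n4 = ~(~(a4 ^ (~(a4 ^ a2))))
n6 = ~(n2 ^ n4) = ~((~(a1 | (~(a4 ^ a2)))) ^ (~(a4 ^ (~(a4 ^ a2)))))
n7 = ~(n6 ^ n5) = ~((~((~(a1 | (~(a4 ^ a2)))) ^ (~(a4 ^ (~(a4 ^ a2)))))) ^ ~(~(a4 ^ (~(a4 ^ a2)))))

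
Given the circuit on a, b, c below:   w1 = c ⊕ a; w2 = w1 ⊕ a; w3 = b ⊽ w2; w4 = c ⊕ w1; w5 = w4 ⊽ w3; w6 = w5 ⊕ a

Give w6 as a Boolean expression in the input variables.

((c ⊕ (c ⊕ a)) ⊽ (b ⊽ ((c ⊕ a) ⊕ a))) ⊕ a

w1 = c ⊕ a
w2 = w1 ⊕ a = (c ⊕ a) ⊕ a
w3 = b ⊽ w2 = b ⊽ ((c ⊕ a) ⊕ a)
w4 = c ⊕ w1 = c ⊕ (c ⊕ a)
w5 = w4 ⊽ w3 = (c ⊕ (c ⊕ a)) ⊽ (b ⊽ ((c ⊕ a) ⊕ a))
w6 = w5 ⊕ a = ((c ⊕ (c ⊕ a)) ⊽ (b ⊽ ((c ⊕ a) ⊕ a))) ⊕ a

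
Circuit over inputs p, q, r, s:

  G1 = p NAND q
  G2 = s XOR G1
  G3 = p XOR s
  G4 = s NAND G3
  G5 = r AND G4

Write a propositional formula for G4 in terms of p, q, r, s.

s NAND (p XOR s)

G3 = p XOR s
G4 = s NAND G3 = s NAND (p XOR s)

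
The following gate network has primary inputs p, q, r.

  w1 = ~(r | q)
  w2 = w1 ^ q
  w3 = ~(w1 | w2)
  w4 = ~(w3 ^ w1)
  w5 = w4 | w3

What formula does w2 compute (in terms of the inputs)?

(~(r | q)) ^ q

w1 = ~(r | q)
w2 = w1 ^ q = (~(r | q)) ^ q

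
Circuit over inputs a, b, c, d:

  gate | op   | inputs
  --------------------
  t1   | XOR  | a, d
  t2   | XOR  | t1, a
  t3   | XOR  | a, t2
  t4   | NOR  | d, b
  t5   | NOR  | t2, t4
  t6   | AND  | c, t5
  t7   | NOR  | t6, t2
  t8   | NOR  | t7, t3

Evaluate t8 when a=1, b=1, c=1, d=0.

0

t1 = 1 XOR 0 = 1
t2 = 1 XOR 1 = 0
t3 = 1 XOR 0 = 1
t4 = 0 NOR 1 = 0
t5 = 0 NOR 0 = 1
t6 = 1 AND 1 = 1
t7 = 1 NOR 0 = 0
t8 = 0 NOR 1 = 0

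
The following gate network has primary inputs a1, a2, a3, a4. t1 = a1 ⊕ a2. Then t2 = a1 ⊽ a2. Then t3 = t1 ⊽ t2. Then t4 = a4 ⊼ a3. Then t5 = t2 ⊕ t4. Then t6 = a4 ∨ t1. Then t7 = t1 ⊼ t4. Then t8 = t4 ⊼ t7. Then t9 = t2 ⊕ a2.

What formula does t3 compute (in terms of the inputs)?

(a1 ⊕ a2) ⊽ (a1 ⊽ a2)

t1 = a1 ⊕ a2
t2 = a1 ⊽ a2
t3 = t1 ⊽ t2 = (a1 ⊕ a2) ⊽ (a1 ⊽ a2)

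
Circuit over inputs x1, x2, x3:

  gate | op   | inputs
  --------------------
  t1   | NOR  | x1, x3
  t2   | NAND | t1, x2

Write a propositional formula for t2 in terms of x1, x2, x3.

t1 = x1 NOR x3
t2 = t1 NAND x2 = (x1 NOR x3) NAND x2

(x1 NOR x3) NAND x2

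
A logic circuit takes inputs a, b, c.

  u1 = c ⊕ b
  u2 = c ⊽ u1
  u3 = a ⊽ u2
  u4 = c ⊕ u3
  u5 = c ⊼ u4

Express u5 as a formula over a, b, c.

c ⊼ (c ⊕ (a ⊽ (c ⊽ (c ⊕ b))))

u1 = c ⊕ b
u2 = c ⊽ u1 = c ⊽ (c ⊕ b)
u3 = a ⊽ u2 = a ⊽ (c ⊽ (c ⊕ b))
u4 = c ⊕ u3 = c ⊕ (a ⊽ (c ⊽ (c ⊕ b)))
u5 = c ⊼ u4 = c ⊼ (c ⊕ (a ⊽ (c ⊽ (c ⊕ b))))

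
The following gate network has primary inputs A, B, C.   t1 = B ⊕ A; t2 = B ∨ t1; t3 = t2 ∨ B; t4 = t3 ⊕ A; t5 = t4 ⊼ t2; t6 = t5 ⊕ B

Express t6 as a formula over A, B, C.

((((B ∨ (B ⊕ A)) ∨ B) ⊕ A) ⊼ (B ∨ (B ⊕ A))) ⊕ B

t1 = B ⊕ A
t2 = B ∨ t1 = B ∨ (B ⊕ A)
t3 = t2 ∨ B = (B ∨ (B ⊕ A)) ∨ B
t4 = t3 ⊕ A = ((B ∨ (B ⊕ A)) ∨ B) ⊕ A
t5 = t4 ⊼ t2 = (((B ∨ (B ⊕ A)) ∨ B) ⊕ A) ⊼ (B ∨ (B ⊕ A))
t6 = t5 ⊕ B = ((((B ∨ (B ⊕ A)) ∨ B) ⊕ A) ⊼ (B ∨ (B ⊕ A))) ⊕ B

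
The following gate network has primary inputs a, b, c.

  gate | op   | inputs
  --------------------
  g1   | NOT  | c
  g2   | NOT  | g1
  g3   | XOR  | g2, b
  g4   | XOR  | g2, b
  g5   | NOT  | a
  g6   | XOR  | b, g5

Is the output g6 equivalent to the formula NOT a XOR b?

Yes

g5 = NOT a
g6 = b XOR g5 = b XOR NOT a
At a=0, b=1, c=0: circuit gives 0, formula gives 0.
At a=0, b=0, c=0: circuit gives 1, formula gives 1.
Agrees on all 8 inputs.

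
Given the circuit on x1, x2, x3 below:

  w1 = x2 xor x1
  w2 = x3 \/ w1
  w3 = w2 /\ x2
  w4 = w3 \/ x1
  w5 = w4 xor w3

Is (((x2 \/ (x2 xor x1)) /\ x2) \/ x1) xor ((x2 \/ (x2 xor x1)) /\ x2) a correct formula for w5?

No

w1 = x2 xor x1
w2 = x3 \/ w1 = x3 \/ (x2 xor x1)
w3 = w2 /\ x2 = (x3 \/ (x2 xor x1)) /\ x2
w4 = w3 \/ x1 = ((x3 \/ (x2 xor x1)) /\ x2) \/ x1
w5 = w4 xor w3 = (((x3 \/ (x2 xor x1)) /\ x2) \/ x1) xor ((x3 \/ (x2 xor x1)) /\ x2)
At x1=1, x2=1, x3=0: circuit gives 1, formula gives 0.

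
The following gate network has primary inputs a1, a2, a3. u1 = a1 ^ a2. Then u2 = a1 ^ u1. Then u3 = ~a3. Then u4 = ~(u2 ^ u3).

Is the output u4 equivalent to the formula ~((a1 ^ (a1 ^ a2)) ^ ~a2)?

u1 = a1 ^ a2
u2 = a1 ^ u1 = a1 ^ (a1 ^ a2)
u3 = ~a3
u4 = ~(u2 ^ u3) = ~((a1 ^ (a1 ^ a2)) ^ ~a3)
At a1=0, a2=0, a3=1: circuit gives 1, formula gives 0.

No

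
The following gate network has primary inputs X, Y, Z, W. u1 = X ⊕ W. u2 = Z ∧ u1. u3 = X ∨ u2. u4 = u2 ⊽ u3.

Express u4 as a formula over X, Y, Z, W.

u1 = X ⊕ W
u2 = Z ∧ u1 = Z ∧ (X ⊕ W)
u3 = X ∨ u2 = X ∨ (Z ∧ (X ⊕ W))
u4 = u2 ⊽ u3 = (Z ∧ (X ⊕ W)) ⊽ (X ∨ (Z ∧ (X ⊕ W)))

(Z ∧ (X ⊕ W)) ⊽ (X ∨ (Z ∧ (X ⊕ W)))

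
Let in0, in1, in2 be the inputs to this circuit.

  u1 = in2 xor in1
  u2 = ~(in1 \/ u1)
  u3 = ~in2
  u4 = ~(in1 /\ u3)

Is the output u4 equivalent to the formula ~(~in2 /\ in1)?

u3 = ~in2
u4 = ~(in1 /\ u3) = ~(in1 /\ ~in2)
At in0=0, in1=1, in2=0: circuit gives 0, formula gives 0.
At in0=0, in1=0, in2=0: circuit gives 1, formula gives 1.
Agrees on all 8 inputs.

Yes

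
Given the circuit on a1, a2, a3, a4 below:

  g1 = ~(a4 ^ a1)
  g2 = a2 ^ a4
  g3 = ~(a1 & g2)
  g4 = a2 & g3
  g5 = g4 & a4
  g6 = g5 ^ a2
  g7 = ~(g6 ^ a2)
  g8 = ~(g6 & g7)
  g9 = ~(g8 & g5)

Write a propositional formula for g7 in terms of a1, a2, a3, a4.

~((((a2 & (~(a1 & (a2 ^ a4)))) & a4) ^ a2) ^ a2)

g2 = a2 ^ a4
g3 = ~(a1 & g2) = ~(a1 & (a2 ^ a4))
g4 = a2 & g3 = a2 & (~(a1 & (a2 ^ a4)))
g5 = g4 & a4 = (a2 & (~(a1 & (a2 ^ a4)))) & a4
g6 = g5 ^ a2 = ((a2 & (~(a1 & (a2 ^ a4)))) & a4) ^ a2
g7 = ~(g6 ^ a2) = ~((((a2 & (~(a1 & (a2 ^ a4)))) & a4) ^ a2) ^ a2)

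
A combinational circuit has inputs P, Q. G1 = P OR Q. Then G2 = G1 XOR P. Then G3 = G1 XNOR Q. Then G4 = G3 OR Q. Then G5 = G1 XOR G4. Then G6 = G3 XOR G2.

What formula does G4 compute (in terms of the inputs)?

G1 = P OR Q
G3 = G1 XNOR Q = (P OR Q) XNOR Q
G4 = G3 OR Q = ((P OR Q) XNOR Q) OR Q

((P OR Q) XNOR Q) OR Q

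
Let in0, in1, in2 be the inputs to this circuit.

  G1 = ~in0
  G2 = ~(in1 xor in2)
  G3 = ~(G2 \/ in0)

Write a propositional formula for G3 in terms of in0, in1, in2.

G2 = ~(in1 xor in2)
G3 = ~(G2 \/ in0) = ~((~(in1 xor in2)) \/ in0)

~((~(in1 xor in2)) \/ in0)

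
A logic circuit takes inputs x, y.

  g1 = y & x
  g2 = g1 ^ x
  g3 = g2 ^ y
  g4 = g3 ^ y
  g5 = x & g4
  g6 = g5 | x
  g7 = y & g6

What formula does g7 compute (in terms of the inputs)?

y & ((x & ((((y & x) ^ x) ^ y) ^ y)) | x)

g1 = y & x
g2 = g1 ^ x = (y & x) ^ x
g3 = g2 ^ y = ((y & x) ^ x) ^ y
g4 = g3 ^ y = (((y & x) ^ x) ^ y) ^ y
g5 = x & g4 = x & ((((y & x) ^ x) ^ y) ^ y)
g6 = g5 | x = (x & ((((y & x) ^ x) ^ y) ^ y)) | x
g7 = y & g6 = y & ((x & ((((y & x) ^ x) ^ y) ^ y)) | x)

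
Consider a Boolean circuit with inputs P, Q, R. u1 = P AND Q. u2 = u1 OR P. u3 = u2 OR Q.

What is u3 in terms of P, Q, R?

((P AND Q) OR P) OR Q

u1 = P AND Q
u2 = u1 OR P = (P AND Q) OR P
u3 = u2 OR Q = ((P AND Q) OR P) OR Q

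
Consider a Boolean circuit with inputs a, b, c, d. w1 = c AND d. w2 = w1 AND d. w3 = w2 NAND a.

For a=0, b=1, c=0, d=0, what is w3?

w1 = 0 AND 0 = 0
w2 = 0 AND 0 = 0
w3 = 0 NAND 0 = 1

1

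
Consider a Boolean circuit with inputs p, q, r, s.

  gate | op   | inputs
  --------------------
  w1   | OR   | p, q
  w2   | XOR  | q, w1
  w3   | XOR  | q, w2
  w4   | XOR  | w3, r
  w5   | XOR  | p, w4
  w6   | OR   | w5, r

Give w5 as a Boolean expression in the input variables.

p XOR ((q XOR (q XOR (p OR q))) XOR r)

w1 = p OR q
w2 = q XOR w1 = q XOR (p OR q)
w3 = q XOR w2 = q XOR (q XOR (p OR q))
w4 = w3 XOR r = (q XOR (q XOR (p OR q))) XOR r
w5 = p XOR w4 = p XOR ((q XOR (q XOR (p OR q))) XOR r)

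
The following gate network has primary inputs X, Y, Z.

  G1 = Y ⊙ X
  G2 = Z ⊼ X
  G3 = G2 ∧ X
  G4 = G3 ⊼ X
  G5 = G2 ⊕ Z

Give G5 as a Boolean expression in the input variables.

(Z ⊼ X) ⊕ Z

G2 = Z ⊼ X
G5 = G2 ⊕ Z = (Z ⊼ X) ⊕ Z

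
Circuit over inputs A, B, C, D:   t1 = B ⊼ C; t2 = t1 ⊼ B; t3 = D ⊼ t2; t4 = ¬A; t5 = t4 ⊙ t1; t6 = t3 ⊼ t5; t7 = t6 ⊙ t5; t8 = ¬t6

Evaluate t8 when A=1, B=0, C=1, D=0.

t1 = 0 ⊼ 1 = 1
t2 = 1 ⊼ 0 = 1
t3 = 0 ⊼ 1 = 1
t4 = ¬1 = 0
t5 = 0 ⊙ 1 = 0
t6 = 1 ⊼ 0 = 1
t8 = ¬1 = 0

0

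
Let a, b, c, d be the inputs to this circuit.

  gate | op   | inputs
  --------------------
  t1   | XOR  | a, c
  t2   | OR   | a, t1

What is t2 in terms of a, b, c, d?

a OR (a XOR c)

t1 = a XOR c
t2 = a OR t1 = a OR (a XOR c)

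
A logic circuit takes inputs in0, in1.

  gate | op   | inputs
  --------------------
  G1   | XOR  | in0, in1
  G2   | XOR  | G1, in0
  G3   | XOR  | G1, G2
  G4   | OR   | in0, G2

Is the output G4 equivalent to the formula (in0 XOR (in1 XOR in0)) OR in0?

Yes

G1 = in0 XOR in1
G2 = G1 XOR in0 = (in0 XOR in1) XOR in0
G4 = in0 OR G2 = in0 OR ((in0 XOR in1) XOR in0)
At in0=0, in1=0: circuit gives 0, formula gives 0.
At in0=0, in1=1: circuit gives 1, formula gives 1.
Agrees on all 4 inputs.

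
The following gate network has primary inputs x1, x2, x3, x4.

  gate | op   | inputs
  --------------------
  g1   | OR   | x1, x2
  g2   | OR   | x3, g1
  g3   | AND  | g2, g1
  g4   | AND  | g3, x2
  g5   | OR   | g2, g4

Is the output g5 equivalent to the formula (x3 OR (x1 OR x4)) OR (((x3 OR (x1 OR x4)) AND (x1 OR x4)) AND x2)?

g1 = x1 OR x2
g2 = x3 OR g1 = x3 OR (x1 OR x2)
g3 = g2 AND g1 = (x3 OR (x1 OR x2)) AND (x1 OR x2)
g4 = g3 AND x2 = ((x3 OR (x1 OR x2)) AND (x1 OR x2)) AND x2
g5 = g2 OR g4 = (x3 OR (x1 OR x2)) OR (((x3 OR (x1 OR x2)) AND (x1 OR x2)) AND x2)
At x1=0, x2=0, x3=0, x4=1: circuit gives 0, formula gives 1.

No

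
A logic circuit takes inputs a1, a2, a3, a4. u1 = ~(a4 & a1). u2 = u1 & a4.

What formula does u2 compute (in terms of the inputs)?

u1 = ~(a4 & a1)
u2 = u1 & a4 = (~(a4 & a1)) & a4

(~(a4 & a1)) & a4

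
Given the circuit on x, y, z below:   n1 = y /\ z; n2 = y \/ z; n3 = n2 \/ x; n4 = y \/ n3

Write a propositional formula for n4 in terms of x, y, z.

n2 = y \/ z
n3 = n2 \/ x = (y \/ z) \/ x
n4 = y \/ n3 = y \/ ((y \/ z) \/ x)

y \/ ((y \/ z) \/ x)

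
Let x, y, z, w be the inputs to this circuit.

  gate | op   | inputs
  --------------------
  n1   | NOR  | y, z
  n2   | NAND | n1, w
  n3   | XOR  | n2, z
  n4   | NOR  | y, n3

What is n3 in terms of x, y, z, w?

((y NOR z) NAND w) XOR z

n1 = y NOR z
n2 = n1 NAND w = (y NOR z) NAND w
n3 = n2 XOR z = ((y NOR z) NAND w) XOR z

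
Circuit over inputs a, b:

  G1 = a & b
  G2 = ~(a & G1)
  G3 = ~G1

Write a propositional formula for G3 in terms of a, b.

G1 = a & b
G3 = ~G1 = ~(a & b)

~(a & b)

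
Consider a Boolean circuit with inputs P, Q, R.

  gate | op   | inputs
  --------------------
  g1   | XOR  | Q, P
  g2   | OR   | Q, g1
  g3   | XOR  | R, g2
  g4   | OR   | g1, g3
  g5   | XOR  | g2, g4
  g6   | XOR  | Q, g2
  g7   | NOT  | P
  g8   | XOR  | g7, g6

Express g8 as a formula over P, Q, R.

NOT P XOR (Q XOR (Q OR (Q XOR P)))

g1 = Q XOR P
g2 = Q OR g1 = Q OR (Q XOR P)
g6 = Q XOR g2 = Q XOR (Q OR (Q XOR P))
g7 = NOT P
g8 = g7 XOR g6 = NOT P XOR (Q XOR (Q OR (Q XOR P)))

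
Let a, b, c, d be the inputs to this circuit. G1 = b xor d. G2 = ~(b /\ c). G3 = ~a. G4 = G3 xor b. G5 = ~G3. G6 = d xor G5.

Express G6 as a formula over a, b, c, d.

d xor ~~a

G3 = ~a
G5 = ~G3 = ~~a
G6 = d xor G5 = d xor ~~a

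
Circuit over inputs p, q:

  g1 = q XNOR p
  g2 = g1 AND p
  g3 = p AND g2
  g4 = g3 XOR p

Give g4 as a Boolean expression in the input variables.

(p AND ((q XNOR p) AND p)) XOR p

g1 = q XNOR p
g2 = g1 AND p = (q XNOR p) AND p
g3 = p AND g2 = p AND ((q XNOR p) AND p)
g4 = g3 XOR p = (p AND ((q XNOR p) AND p)) XOR p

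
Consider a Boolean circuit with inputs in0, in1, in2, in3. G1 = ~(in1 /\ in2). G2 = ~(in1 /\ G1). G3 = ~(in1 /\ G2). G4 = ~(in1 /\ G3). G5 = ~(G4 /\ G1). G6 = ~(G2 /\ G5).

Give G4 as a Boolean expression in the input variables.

~(in1 /\ (~(in1 /\ (~(in1 /\ (~(in1 /\ in2)))))))

G1 = ~(in1 /\ in2)
G2 = ~(in1 /\ G1) = ~(in1 /\ (~(in1 /\ in2)))
G3 = ~(in1 /\ G2) = ~(in1 /\ (~(in1 /\ (~(in1 /\ in2)))))
G4 = ~(in1 /\ G3) = ~(in1 /\ (~(in1 /\ (~(in1 /\ (~(in1 /\ in2)))))))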